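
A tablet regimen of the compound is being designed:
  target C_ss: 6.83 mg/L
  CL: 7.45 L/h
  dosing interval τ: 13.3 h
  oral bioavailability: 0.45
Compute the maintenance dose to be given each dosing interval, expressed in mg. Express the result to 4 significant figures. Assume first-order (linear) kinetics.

1504 mg

At steady state, F × (Dose/τ) = Css × CL.
Dose = Css × CL × τ / F = 6.83 × 7.450 × 13.3 / 0.45 = 1504 mg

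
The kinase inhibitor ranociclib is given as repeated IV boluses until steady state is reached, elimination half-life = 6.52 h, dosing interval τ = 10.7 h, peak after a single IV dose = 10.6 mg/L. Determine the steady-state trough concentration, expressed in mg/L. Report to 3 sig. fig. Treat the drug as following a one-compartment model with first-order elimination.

5.00 mg/L

k = ln2 / t½ = 0.693147 / 6.52 = 0.1063 h⁻¹
e^(−kτ) = e^(−0.1063 × 10.7) = 0.3206
Accumulation ratio R = 1 / (1 − e^(−kτ)) = 1 / (1 − 0.3206) = 1.472
Steady-state trough = C₀ × R × e^(−kτ) = 10.6 × 1.472 × 0.3206 = 5.002 mg/L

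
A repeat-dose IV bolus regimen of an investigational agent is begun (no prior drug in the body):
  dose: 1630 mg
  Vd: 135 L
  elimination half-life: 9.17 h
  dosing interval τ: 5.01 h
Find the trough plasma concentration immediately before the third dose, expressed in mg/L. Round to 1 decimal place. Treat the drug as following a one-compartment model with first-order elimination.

C₀ per dose = Dose / Vd = 1630 / 135 = 12.07 mg/L
k = ln2 / t½ = 0.693147 / 9.17 = 0.07559 h⁻¹
Fraction remaining after one interval: r = e^(−kτ) = e^(−0.07559 × 5.01) = 0.6847
Before dose 3, 2 doses have been given (aged 1τ, 2τ).
C_trough = C₀ × (r + r²) = 12.07 × (0.6847 + 0.4688) = 13.92 mg/L

13.9 mg/L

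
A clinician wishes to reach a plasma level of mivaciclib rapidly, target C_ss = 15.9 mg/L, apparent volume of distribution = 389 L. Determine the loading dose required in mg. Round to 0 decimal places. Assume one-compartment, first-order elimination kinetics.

LD = Css × Vd = 15.9 × 389 = 6185 mg

6185 mg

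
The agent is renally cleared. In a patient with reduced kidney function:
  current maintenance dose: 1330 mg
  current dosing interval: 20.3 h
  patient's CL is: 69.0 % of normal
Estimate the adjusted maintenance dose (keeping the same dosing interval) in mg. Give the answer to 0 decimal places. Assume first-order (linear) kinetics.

918 mg

To keep the same average steady-state level, dosing rate must scale with clearance.
CL ratio = 69.0 / 100 = 0.6900
New dose (same interval) = 1330 × 0.6900 = 917.7 mg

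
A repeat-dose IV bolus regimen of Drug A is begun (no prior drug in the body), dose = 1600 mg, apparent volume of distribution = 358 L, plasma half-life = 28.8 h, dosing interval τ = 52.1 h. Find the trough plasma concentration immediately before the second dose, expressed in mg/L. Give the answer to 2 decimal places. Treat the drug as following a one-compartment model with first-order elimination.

1.28 mg/L

C₀ per dose = Dose / Vd = 1600 / 358 = 4.469 mg/L
k = ln2 / t½ = 0.693147 / 28.8 = 0.02407 h⁻¹
Fraction remaining after one interval: r = e^(−kτ) = e^(−0.02407 × 52.1) = 0.2853
Before dose 2, 1 dose has been given (aged 1τ).
C_trough = C₀ × r = 4.469 × 0.2853 = 1.275 mg/L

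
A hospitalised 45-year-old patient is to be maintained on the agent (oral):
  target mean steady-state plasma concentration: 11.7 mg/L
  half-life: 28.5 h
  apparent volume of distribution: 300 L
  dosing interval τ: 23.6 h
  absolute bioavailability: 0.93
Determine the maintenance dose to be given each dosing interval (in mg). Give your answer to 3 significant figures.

k = ln2 / t½ = 0.693147 / 28.5 = 0.02432 h⁻¹
CL = k × Vd = 0.02432 × 300 = 7.296 L/h
At steady state, F × (Dose/τ) = Css × CL.
Dose = Css × CL × τ / F = 11.7 × 7.296 × 23.6 / 0.93 = 2166 mg

2170 mg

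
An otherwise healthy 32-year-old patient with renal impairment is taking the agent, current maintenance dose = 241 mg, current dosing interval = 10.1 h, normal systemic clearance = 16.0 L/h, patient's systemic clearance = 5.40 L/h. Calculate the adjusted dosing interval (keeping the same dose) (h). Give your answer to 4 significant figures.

To keep the same average steady-state level, dosing rate must scale with clearance.
CL ratio = 5.40 / 16.0 = 0.3375
New interval (same dose) = 10.1 / 0.3375 = 29.93 h

29.93 h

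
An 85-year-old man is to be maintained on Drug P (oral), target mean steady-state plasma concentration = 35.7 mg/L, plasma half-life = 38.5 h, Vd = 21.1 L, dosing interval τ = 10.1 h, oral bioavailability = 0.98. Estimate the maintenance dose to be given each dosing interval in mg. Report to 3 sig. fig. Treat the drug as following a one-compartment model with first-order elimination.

140 mg

k = ln2 / t½ = 0.693147 / 38.5 = 0.01800 h⁻¹
CL = k × Vd = 0.01800 × 21.1 = 0.3798 L/h
At steady state, F × (Dose/τ) = Css × CL.
Dose = Css × CL × τ / F = 35.7 × 0.3798 × 10.1 / 0.98 = 139.7 mg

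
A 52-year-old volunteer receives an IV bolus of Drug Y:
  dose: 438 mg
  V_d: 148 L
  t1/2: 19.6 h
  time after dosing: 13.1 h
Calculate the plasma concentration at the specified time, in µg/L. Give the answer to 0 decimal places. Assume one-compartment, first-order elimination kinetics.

1862 µg/L

C₀ = Dose / Vd = 438.0 / 148 = 2.959 mg/L
k = ln2 / t½ = 0.693147 / 19.6 = 0.03536 h⁻¹
C = C₀ · e^(−k·t) = 2.959 × e^(−0.03536 × 13.1)
  = 2.959 × 0.6293 = 1.862 mg/L
Convert: 1.862 mg/L × 1000 = 1862 µg/L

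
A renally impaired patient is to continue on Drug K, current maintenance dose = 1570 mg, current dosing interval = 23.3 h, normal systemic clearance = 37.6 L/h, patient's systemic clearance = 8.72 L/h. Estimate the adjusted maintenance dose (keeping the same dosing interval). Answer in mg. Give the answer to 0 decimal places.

To keep the same average steady-state level, dosing rate must scale with clearance.
CL ratio = 8.72 / 37.6 = 0.2319
New dose (same interval) = 1570 × 0.2319 = 364.1 mg

364 mg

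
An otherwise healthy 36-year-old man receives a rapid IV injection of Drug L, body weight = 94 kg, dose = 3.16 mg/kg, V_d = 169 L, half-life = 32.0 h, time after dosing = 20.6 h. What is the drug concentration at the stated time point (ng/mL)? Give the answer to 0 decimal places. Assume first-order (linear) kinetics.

1125 ng/mL

Total dose = 3.16 × 94 = 297.0 mg
C₀ = Dose / Vd = 297.0 / 169 = 1.757 mg/L
k = ln2 / t½ = 0.693147 / 32.0 = 0.02166 h⁻¹
C = C₀ · e^(−k·t) = 1.757 × e^(−0.02166 × 20.6)
  = 1.757 × 0.6401 = 1.125 mg/L
Convert: 1.125 mg/L × 1000 = 1125 ng/mL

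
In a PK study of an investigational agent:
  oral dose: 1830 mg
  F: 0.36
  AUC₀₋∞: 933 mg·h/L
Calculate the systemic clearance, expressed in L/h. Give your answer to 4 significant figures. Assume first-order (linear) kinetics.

CL = F·Dose / AUC = 0.36 × 1830 / 933 = 0.7061 L/h

0.7061 L/h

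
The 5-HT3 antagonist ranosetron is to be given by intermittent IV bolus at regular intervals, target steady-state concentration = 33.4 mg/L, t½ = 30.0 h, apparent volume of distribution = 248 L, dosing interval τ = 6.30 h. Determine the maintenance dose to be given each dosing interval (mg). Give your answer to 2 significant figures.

1200 mg

k = ln2 / t½ = 0.693147 / 30.0 = 0.02310 h⁻¹
CL = k × Vd = 0.02310 × 248 = 5.729 L/h
At steady state, Dose/τ = Css × CL.
Dose = Css × CL × τ = 33.4 × 5.729 × 6.30 = 1205 mg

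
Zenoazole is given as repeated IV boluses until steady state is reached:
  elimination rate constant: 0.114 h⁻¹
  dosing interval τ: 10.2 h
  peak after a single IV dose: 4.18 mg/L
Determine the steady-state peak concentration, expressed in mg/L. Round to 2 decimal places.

6.08 mg/L

e^(−kτ) = e^(−0.1140 × 10.2) = 0.3126
Accumulation ratio R = 1 / (1 − e^(−kτ)) = 1 / (1 − 0.3126) = 1.455
Steady-state peak = C₀ × R = 4.18 × 1.455 = 6.082 mg/L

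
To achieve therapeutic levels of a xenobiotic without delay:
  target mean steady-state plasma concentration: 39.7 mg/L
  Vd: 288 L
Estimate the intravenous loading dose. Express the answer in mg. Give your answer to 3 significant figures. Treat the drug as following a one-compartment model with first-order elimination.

LD = Css × Vd = 39.7 × 288 = 11430 mg

11400 mg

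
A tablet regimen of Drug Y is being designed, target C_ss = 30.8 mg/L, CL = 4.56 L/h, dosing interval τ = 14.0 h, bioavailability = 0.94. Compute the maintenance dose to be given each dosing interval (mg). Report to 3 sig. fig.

At steady state, F × (Dose/τ) = Css × CL.
Dose = Css × CL × τ / F = 30.8 × 4.560 × 14.0 / 0.94 = 2092 mg

2090 mg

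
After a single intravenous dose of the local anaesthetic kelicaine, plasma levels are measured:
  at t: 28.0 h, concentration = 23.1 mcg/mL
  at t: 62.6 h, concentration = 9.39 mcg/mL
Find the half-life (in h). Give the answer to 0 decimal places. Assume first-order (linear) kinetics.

27 h

k = ln(C₁/C₂) / (t₂ − t₁) = ln(23.1/9.39) / (62.6 − 28.0)
  = 0.9002 / 34.60 = 0.02602 h⁻¹
t½ = ln2 / k = 0.693147 / 0.02602 = 26.64 h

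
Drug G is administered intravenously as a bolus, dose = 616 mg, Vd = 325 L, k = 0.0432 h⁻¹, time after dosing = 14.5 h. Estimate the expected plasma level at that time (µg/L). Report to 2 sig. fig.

1000 µg/L

C₀ = Dose / Vd = 616.0 / 325 = 1.895 mg/L
C = C₀ · e^(−k·t) = 1.895 × e^(−0.04320 × 14.5)
  = 1.895 × 0.5345 = 1.013 mg/L
Convert: 1.013 mg/L × 1000 = 1013 µg/L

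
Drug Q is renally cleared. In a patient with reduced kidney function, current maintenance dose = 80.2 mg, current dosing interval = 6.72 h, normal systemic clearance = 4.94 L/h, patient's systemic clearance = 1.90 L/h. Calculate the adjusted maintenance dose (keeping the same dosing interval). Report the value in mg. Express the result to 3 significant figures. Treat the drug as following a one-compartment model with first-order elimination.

30.8 mg

To keep the same average steady-state level, dosing rate must scale with clearance.
CL ratio = 1.90 / 4.94 = 0.3846
New dose (same interval) = 80.2 × 0.3846 = 30.84 mg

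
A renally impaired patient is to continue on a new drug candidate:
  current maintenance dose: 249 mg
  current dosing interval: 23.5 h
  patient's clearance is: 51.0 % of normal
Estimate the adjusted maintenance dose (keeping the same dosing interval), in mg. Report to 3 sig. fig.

To keep the same average steady-state level, dosing rate must scale with clearance.
CL ratio = 51.0 / 100 = 0.5100
New dose (same interval) = 249 × 0.5100 = 127.0 mg

127 mg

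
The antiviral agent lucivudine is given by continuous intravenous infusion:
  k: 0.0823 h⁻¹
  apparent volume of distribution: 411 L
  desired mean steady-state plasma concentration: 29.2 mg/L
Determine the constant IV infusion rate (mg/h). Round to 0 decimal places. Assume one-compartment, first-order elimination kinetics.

CL = k × Vd = 0.08230 × 411 = 33.83 L/h
At steady state, infusion rate R₀ = Css × CL = 29.2 × 33.83 = 987.8 mg/h

988 mg/h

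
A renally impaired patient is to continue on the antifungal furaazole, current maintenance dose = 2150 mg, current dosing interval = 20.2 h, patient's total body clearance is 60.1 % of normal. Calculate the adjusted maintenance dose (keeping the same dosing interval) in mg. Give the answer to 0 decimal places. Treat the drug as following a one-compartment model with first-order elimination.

1292 mg

To keep the same average steady-state level, dosing rate must scale with clearance.
CL ratio = 60.1 / 100 = 0.6010
New dose (same interval) = 2150 × 0.6010 = 1292 mg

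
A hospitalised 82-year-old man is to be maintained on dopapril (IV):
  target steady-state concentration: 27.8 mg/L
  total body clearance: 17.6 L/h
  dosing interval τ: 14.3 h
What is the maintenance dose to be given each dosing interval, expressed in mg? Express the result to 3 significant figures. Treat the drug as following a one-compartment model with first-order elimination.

At steady state, Dose/τ = Css × CL.
Dose = Css × CL × τ = 27.8 × 17.60 × 14.3 = 6997 mg

7000 mg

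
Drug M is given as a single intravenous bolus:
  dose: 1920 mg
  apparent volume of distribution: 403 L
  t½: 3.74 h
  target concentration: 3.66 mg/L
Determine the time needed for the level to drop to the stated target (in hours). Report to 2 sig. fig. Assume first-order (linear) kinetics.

C₀ = Dose / Vd = 1920 / 403 = 4.764 mg/L
k = ln2 / t½ = 0.693147 / 3.74 = 0.1853 h⁻¹
t = ln(C₀ / C) / k = ln(4.764 / 3.66) / 0.1853
  = ln(1.302) / 0.1853 = 0.2639 / 0.1853 = 1.424 h

1.4 h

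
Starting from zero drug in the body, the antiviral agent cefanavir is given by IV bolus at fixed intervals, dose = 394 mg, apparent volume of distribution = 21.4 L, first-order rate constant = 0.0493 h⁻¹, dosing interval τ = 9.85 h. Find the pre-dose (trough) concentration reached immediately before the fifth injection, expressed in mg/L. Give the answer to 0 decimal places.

C₀ per dose = Dose / Vd = 394 / 21.4 = 18.41 mg/L
Fraction remaining after one interval: r = e^(−kτ) = e^(−0.04930 × 9.85) = 0.6153
Before dose 5, 4 doses have been given (aged 1τ, 2τ, 3τ, 4τ).
C_trough = C₀ × (r + r² + … + r^4) = C₀ × r(1−r^4)/(1−r)
        = 18.41 × 0.6153 × (1 − 0.1433) / (1 − 0.6153) = 25.23 mg/L

25 mg/L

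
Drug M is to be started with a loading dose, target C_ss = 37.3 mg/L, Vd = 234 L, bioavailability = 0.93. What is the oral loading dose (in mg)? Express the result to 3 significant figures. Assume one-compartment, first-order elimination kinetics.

LD = Css × Vd / F = 37.3 × 234 / 0.93 = 9385 mg

9390 mg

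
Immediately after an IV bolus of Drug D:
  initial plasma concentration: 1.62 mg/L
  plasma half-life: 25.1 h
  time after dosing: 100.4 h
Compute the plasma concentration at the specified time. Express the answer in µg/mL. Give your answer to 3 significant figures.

k = ln2 / t½ = 0.693147 / 25.1 = 0.02762 h⁻¹
t / t½ = 100.4 / 25.1 = 4 half-lives
C = C₀ × (1/2)^4 = 1.620 × 0.06250 = 0.1013 mg/L
(0.1013 mg/L = 0.1013 µg/mL)

0.101 µg/mL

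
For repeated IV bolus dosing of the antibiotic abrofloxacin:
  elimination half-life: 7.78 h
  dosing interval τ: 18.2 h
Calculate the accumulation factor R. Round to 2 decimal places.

k = ln2 / t½ = 0.693147 / 7.78 = 0.08909 h⁻¹
e^(−kτ) = e^(−0.08909 × 18.2) = 0.1976
Accumulation ratio R = 1 / (1 − e^(−kτ)) = 1 / (1 − 0.1976) = 1.246

1.25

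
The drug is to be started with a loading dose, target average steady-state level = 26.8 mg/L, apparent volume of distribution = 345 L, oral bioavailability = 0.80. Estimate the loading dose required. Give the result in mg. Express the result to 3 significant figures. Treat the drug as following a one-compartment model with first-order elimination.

11600 mg

LD = Css × Vd / F = 26.8 × 345 / 0.80 = 11560 mg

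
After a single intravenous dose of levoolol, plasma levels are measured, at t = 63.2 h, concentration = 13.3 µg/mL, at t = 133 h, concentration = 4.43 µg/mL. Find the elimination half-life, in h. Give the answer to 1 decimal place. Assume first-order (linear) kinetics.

k = ln(C₁/C₂) / (t₂ − t₁) = ln(13.3/4.43) / (133 − 63.2)
  = 1.099 / 69.80 = 0.01574 h⁻¹
t½ = ln2 / k = 0.693147 / 0.01574 = 44.04 h

44.0 h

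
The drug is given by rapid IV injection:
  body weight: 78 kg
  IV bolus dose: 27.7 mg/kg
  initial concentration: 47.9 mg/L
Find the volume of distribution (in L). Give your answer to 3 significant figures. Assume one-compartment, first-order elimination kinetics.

45.1 L

Dose = 27.7 × 78 = 2161 mg
Vd = Dose / C₀ = 2161 / 47.9 = 45.11 L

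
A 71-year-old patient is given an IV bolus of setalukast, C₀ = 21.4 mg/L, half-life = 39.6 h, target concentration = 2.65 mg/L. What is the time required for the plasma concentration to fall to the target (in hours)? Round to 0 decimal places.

k = ln2 / t½ = 0.693147 / 39.6 = 0.01750 h⁻¹
t = ln(C₀ / C) / k = ln(21.40 / 2.65) / 0.01750
  = ln(8.075) / 0.01750 = 2.089 / 0.01750 = 119.4 h

119 h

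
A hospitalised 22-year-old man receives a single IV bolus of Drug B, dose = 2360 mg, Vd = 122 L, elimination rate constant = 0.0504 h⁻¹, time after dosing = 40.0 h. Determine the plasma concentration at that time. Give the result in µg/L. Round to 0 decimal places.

C₀ = Dose / Vd = 2360 / 122 = 19.34 mg/L
C = C₀ · e^(−k·t) = 19.34 × e^(−0.05040 × 40.0)
  = 19.34 × 0.1332 = 2.576 mg/L
Convert: 2.576 mg/L × 1000 = 2576 µg/L

2576 µg/L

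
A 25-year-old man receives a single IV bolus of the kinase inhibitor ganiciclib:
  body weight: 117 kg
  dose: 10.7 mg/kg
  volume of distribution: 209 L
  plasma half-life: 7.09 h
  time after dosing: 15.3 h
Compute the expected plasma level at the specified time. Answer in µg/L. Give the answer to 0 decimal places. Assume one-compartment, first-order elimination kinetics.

1342 µg/L

Total dose = 10.7 × 117 = 1252 mg
C₀ = Dose / Vd = 1252 / 209 = 5.990 mg/L
k = ln2 / t½ = 0.693147 / 7.09 = 0.09776 h⁻¹
C = C₀ · e^(−k·t) = 5.990 × e^(−0.09776 × 15.3)
  = 5.990 × 0.2241 = 1.342 mg/L
Convert: 1.342 mg/L × 1000 = 1342 µg/L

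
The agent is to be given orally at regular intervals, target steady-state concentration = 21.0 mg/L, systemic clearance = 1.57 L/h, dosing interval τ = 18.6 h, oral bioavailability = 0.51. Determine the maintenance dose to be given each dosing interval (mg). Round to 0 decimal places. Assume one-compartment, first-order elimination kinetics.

1202 mg

At steady state, F × (Dose/τ) = Css × CL.
Dose = Css × CL × τ / F = 21.0 × 1.570 × 18.6 / 0.51 = 1202 mg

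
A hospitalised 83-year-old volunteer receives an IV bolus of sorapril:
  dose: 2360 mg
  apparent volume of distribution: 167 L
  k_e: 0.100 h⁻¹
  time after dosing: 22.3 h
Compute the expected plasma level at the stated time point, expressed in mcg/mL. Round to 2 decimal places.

C₀ = Dose / Vd = 2360 / 167 = 14.13 mg/L
C = C₀ · e^(−k·t) = 14.13 × e^(−0.1000 × 22.3)
  = 14.13 × 0.1075 = 1.519 mg/L
(1.519 mg/L = 1.519 mcg/mL)

1.52 mcg/mL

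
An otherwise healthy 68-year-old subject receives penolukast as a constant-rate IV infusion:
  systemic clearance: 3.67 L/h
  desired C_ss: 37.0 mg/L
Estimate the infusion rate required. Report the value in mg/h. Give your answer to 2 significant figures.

140 mg/h

At steady state, infusion rate R₀ = Css × CL = 37.0 × 3.670 = 135.8 mg/h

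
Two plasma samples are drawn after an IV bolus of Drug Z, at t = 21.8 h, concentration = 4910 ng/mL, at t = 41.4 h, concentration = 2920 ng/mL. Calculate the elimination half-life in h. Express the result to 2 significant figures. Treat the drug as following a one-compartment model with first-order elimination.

k = ln(C₁/C₂) / (t₂ − t₁) = ln(4910/2920) / (41.4 − 21.8)
  = 0.5197 / 19.60 = 0.02652 h⁻¹
t½ = ln2 / k = 0.693147 / 0.02652 = 26.14 h

26 h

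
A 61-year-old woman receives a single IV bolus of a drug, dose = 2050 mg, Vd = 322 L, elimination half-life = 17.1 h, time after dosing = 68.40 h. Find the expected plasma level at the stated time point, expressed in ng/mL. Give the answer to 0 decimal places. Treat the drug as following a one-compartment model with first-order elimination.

C₀ = Dose / Vd = 2050 / 322 = 6.366 mg/L
k = ln2 / t½ = 0.693147 / 17.1 = 0.04053 h⁻¹
t / t½ = 68.40 / 17.1 = 4 half-lives
C = C₀ × (1/2)^4 = 6.366 × 0.06250 = 0.3979 mg/L
Convert: 0.3979 mg/L × 1000 = 397.9 ng/mL

398 ng/mL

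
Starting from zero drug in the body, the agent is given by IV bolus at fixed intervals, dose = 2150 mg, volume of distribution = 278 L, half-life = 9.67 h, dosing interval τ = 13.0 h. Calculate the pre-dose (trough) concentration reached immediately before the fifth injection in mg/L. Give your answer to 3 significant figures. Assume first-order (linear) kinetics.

C₀ per dose = Dose / Vd = 2150 / 278 = 7.734 mg/L
k = ln2 / t½ = 0.693147 / 9.67 = 0.07168 h⁻¹
Fraction remaining after one interval: r = e^(−kτ) = e^(−0.07168 × 13.0) = 0.3938
Before dose 5, 4 doses have been given (aged 1τ, 2τ, 3τ, 4τ).
C_trough = C₀ × (r + r² + … + r^4) = C₀ × r(1−r^4)/(1−r)
        = 7.734 × 0.3938 × (1 − 0.02405) / (1 − 0.3938) = 4.903 mg/L

4.90 mg/L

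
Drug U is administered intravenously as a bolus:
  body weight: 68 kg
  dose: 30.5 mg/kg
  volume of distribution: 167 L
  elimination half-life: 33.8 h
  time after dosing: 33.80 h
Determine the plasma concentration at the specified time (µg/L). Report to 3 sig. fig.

6210 µg/L

Total dose = 30.5 × 68 = 2074 mg
C₀ = Dose / Vd = 2074 / 167 = 12.42 mg/L
k = ln2 / t½ = 0.693147 / 33.8 = 0.02051 h⁻¹
t / t½ = 33.80 / 33.8 = 1 half-lives
C = C₀ × (1/2)^1 = 12.42 × 0.5000 = 6.210 mg/L
Convert: 6.210 mg/L × 1000 = 6210 µg/L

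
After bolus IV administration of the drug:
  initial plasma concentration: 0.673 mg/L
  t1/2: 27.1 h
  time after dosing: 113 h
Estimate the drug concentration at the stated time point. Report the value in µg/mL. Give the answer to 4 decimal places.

0.0374 µg/mL

k = ln2 / t½ = 0.693147 / 27.1 = 0.02558 h⁻¹
C = C₀ · e^(−k·t) = 0.6730 × e^(−0.02558 × 113)
  = 0.6730 × 0.05555 = 0.03739 mg/L
(0.03739 mg/L = 0.03739 µg/mL)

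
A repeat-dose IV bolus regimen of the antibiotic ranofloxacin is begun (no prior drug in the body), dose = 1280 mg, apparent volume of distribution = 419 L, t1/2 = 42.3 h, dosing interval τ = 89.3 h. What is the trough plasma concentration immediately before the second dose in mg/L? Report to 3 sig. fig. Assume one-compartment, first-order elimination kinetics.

C₀ per dose = Dose / Vd = 1280 / 419 = 3.055 mg/L
k = ln2 / t½ = 0.693147 / 42.3 = 0.01639 h⁻¹
Fraction remaining after one interval: r = e^(−kτ) = e^(−0.01639 × 89.3) = 0.2314
Before dose 2, 1 dose has been given (aged 1τ).
C_trough = C₀ × r = 3.055 × 0.2314 = 0.7069 mg/L

0.707 mg/L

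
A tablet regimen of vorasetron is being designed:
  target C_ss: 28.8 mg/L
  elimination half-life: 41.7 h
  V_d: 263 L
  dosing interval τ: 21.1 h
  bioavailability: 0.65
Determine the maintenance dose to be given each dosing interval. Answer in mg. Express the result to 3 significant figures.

k = ln2 / t½ = 0.693147 / 41.7 = 0.01662 h⁻¹
CL = k × Vd = 0.01662 × 263 = 4.371 L/h
At steady state, F × (Dose/τ) = Css × CL.
Dose = Css × CL × τ / F = 28.8 × 4.371 × 21.1 / 0.65 = 4086 mg

4090 mg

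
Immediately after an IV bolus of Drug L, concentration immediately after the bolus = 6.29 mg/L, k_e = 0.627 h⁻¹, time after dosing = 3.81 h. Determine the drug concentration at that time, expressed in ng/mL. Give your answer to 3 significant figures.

C = C₀ · e^(−k·t) = 6.290 × e^(−0.6270 × 3.81)
  = 6.290 × 0.09173 = 0.5770 mg/L
Convert: 0.5770 mg/L × 1000 = 577.0 ng/mL

577 ng/mL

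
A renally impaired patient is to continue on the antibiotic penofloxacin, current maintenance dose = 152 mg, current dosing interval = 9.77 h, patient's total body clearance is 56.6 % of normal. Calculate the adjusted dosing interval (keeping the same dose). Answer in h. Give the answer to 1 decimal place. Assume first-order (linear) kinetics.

17.3 h

To keep the same average steady-state level, dosing rate must scale with clearance.
CL ratio = 56.6 / 100 = 0.5660
New interval (same dose) = 9.77 / 0.5660 = 17.26 h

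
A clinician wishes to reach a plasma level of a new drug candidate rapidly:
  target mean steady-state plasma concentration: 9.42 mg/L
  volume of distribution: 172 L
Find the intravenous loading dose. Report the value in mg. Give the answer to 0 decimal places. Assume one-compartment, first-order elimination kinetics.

1620 mg

LD = Css × Vd = 9.42 × 172 = 1620 mg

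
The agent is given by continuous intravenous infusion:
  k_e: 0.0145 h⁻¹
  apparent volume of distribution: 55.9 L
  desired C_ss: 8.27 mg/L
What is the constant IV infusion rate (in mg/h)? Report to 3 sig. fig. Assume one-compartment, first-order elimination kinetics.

6.70 mg/h

CL = k × Vd = 0.01450 × 55.9 = 0.8106 L/h
At steady state, infusion rate R₀ = Css × CL = 8.27 × 0.8106 = 6.704 mg/h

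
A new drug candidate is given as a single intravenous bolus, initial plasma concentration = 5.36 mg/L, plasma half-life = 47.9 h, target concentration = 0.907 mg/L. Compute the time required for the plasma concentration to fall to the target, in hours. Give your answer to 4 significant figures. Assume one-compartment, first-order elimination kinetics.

122.8 h

k = ln2 / t½ = 0.693147 / 47.9 = 0.01447 h⁻¹
t = ln(C₀ / C) / k = ln(5.360 / 0.907) / 0.01447
  = ln(5.910) / 0.01447 = 1.777 / 0.01447 = 122.8 h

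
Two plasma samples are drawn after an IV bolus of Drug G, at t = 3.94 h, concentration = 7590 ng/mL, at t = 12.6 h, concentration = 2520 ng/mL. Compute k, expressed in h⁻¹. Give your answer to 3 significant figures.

0.127 h⁻¹

k = ln(C₁/C₂) / (t₂ − t₁) = ln(7590/2520) / (12.6 − 3.94)
  = 1.103 / 8.660 = 0.1274 h⁻¹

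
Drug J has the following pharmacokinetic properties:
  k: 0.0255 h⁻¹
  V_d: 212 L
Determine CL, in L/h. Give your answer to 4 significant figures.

5.406 L/h

CL = k × Vd = 0.0255 × 212 = 5.406 L/h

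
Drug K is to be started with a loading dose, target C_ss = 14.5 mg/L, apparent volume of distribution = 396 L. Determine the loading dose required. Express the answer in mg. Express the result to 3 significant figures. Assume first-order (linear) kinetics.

5740 mg

LD = Css × Vd = 14.5 × 396 = 5742 mg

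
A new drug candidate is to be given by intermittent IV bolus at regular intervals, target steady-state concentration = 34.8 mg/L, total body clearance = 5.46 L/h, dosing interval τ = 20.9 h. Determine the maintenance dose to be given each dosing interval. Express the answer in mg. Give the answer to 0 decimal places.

3971 mg

At steady state, Dose/τ = Css × CL.
Dose = Css × CL × τ = 34.8 × 5.460 × 20.9 = 3971 mg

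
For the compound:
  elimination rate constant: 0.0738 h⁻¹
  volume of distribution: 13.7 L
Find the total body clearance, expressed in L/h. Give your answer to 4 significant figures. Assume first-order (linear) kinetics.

1.011 L/h

CL = k × Vd = 0.0738 × 13.7 = 1.011 L/h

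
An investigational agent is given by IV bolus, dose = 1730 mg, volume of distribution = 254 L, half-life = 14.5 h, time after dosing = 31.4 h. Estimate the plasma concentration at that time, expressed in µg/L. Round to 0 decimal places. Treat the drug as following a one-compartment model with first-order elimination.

1518 µg/L

C₀ = Dose / Vd = 1730 / 254 = 6.811 mg/L
k = ln2 / t½ = 0.693147 / 14.5 = 0.04780 h⁻¹
C = C₀ · e^(−k·t) = 6.811 × e^(−0.04780 × 31.4)
  = 6.811 × 0.2229 = 1.518 mg/L
Convert: 1.518 mg/L × 1000 = 1518 µg/L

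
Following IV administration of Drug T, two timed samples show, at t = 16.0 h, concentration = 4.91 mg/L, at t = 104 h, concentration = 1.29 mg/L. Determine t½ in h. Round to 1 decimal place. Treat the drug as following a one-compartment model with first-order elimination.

k = ln(C₁/C₂) / (t₂ − t₁) = ln(4.91/1.29) / (104 − 16.0)
  = 1.337 / 88.00 = 0.01519 h⁻¹
t½ = ln2 / k = 0.693147 / 0.01519 = 45.63 h

45.6 h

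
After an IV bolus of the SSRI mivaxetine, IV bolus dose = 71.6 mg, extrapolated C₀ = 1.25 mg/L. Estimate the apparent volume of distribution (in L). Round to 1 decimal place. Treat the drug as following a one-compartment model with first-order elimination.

Vd = Dose / C₀ = 71.60 / 1.25 = 57.28 L

57.3 L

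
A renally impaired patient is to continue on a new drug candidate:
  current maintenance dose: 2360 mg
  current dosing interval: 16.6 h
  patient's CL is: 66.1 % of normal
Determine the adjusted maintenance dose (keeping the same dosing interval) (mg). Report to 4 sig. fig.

To keep the same average steady-state level, dosing rate must scale with clearance.
CL ratio = 66.1 / 100 = 0.6610
New dose (same interval) = 2360 × 0.6610 = 1560 mg

1560 mg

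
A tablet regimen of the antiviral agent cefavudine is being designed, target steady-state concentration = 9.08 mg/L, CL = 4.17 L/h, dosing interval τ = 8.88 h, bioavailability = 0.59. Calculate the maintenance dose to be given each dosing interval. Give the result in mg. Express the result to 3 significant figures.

At steady state, F × (Dose/τ) = Css × CL.
Dose = Css × CL × τ / F = 9.08 × 4.170 × 8.88 / 0.59 = 569.9 mg

570 mg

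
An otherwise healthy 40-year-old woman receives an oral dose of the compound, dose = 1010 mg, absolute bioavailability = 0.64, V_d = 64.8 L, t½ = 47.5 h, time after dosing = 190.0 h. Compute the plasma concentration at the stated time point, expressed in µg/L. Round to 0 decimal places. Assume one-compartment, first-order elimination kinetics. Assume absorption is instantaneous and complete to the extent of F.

623 µg/L

Amount reaching circulation = F × Dose = 0.64 × 1010 = 646.4 mg
C₀ = F·Dose / Vd = 646.4 / 64.8 = 9.975 mg/L
k = ln2 / t½ = 0.693147 / 47.5 = 0.01459 h⁻¹
t / t½ = 190.0 / 47.5 = 4 half-lives
C = C₀ × (1/2)^4 = 9.975 × 0.06250 = 0.6234 mg/L
Convert: 0.6234 mg/L × 1000 = 623.4 µg/L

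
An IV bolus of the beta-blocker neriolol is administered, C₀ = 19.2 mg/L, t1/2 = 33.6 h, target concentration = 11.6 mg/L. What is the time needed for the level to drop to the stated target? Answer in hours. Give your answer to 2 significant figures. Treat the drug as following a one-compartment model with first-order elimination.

k = ln2 / t½ = 0.693147 / 33.6 = 0.02063 h⁻¹
t = ln(C₀ / C) / k = ln(19.20 / 11.6) / 0.02063
  = ln(1.655) / 0.02063 = 0.5038 / 0.02063 = 24.42 h

24 h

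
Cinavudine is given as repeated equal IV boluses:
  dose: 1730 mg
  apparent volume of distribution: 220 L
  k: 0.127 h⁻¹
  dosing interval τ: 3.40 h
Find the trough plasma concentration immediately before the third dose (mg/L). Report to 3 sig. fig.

8.42 mg/L

C₀ per dose = Dose / Vd = 1730 / 220 = 7.864 mg/L
Fraction remaining after one interval: r = e^(−kτ) = e^(−0.1270 × 3.40) = 0.6493
Before dose 3, 2 doses have been given (aged 1τ, 2τ).
C_trough = C₀ × (r + r²) = 7.864 × (0.6493 + 0.4216) = 8.422 mg/L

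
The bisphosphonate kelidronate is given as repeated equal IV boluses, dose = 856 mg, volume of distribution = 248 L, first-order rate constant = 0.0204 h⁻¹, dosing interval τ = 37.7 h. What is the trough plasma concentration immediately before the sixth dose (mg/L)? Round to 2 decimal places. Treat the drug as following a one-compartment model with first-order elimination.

2.92 mg/L

C₀ per dose = Dose / Vd = 856 / 248 = 3.452 mg/L
Fraction remaining after one interval: r = e^(−kτ) = e^(−0.02040 × 37.7) = 0.4634
Before dose 6, 5 doses have been given (aged 1τ, 2τ, 3τ, 4τ, 5τ).
C_trough = C₀ × (r + r² + … + r^5) = C₀ × r(1−r^5)/(1−r)
        = 3.452 × 0.4634 × (1 − 0.02137) / (1 − 0.4634) = 2.917 mg/L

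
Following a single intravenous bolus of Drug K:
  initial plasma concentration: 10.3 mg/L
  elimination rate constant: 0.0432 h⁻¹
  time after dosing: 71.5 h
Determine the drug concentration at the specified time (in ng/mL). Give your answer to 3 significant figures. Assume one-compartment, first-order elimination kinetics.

469 ng/mL

C = C₀ · e^(−k·t) = 10.30 × e^(−0.04320 × 71.5)
  = 10.30 × 0.04556 = 0.4693 mg/L
Convert: 0.4693 mg/L × 1000 = 469.3 ng/mL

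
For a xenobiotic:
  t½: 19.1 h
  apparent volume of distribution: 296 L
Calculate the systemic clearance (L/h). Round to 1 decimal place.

k = ln2 / t½ = 0.693147 / 19.1 = 0.03629 h⁻¹
CL = k × Vd = 0.03629 × 296 = 10.74 L/h

10.7 L/h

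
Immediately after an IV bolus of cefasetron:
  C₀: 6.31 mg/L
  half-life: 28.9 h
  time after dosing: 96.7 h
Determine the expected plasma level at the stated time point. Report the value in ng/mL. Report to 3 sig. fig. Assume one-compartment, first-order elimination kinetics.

621 ng/mL

k = ln2 / t½ = 0.693147 / 28.9 = 0.02398 h⁻¹
C = C₀ · e^(−k·t) = 6.310 × e^(−0.02398 × 96.7)
  = 6.310 × 0.09839 = 0.6208 mg/L
Convert: 0.6208 mg/L × 1000 = 620.8 ng/mL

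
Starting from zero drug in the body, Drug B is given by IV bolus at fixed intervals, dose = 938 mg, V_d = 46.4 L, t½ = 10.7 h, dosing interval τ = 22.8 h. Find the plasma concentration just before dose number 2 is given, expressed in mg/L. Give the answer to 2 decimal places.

4.62 mg/L

C₀ per dose = Dose / Vd = 938 / 46.4 = 20.22 mg/L
k = ln2 / t½ = 0.693147 / 10.7 = 0.06478 h⁻¹
Fraction remaining after one interval: r = e^(−kτ) = e^(−0.06478 × 22.8) = 0.2283
Before dose 2, 1 dose has been given (aged 1τ).
C_trough = C₀ × r = 20.22 × 0.2283 = 4.616 mg/L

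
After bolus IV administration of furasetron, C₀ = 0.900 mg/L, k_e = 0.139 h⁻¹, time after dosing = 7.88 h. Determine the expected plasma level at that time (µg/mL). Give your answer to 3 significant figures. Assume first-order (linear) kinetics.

C = C₀ · e^(−k·t) = 0.9000 × e^(−0.1390 × 7.88)
  = 0.9000 × 0.3344 = 0.3010 mg/L
(0.3010 mg/L = 0.3010 µg/mL)

0.301 µg/mL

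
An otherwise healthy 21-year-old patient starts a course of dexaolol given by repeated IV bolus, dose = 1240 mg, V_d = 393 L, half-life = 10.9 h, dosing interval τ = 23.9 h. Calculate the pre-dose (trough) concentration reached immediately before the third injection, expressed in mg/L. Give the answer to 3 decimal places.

C₀ per dose = Dose / Vd = 1240 / 393 = 3.155 mg/L
k = ln2 / t½ = 0.693147 / 10.9 = 0.06359 h⁻¹
Fraction remaining after one interval: r = e^(−kτ) = e^(−0.06359 × 23.9) = 0.2188
Before dose 3, 2 doses have been given (aged 1τ, 2τ).
C_trough = C₀ × (r + r²) = 3.155 × (0.2188 + 0.04787) = 0.8413 mg/L

0.841 mg/L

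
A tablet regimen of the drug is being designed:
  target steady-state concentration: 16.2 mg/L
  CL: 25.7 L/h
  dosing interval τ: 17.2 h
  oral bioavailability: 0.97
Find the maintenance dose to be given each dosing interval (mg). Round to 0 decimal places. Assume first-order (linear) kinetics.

7383 mg

At steady state, F × (Dose/τ) = Css × CL.
Dose = Css × CL × τ / F = 16.2 × 25.70 × 17.2 / 0.97 = 7383 mg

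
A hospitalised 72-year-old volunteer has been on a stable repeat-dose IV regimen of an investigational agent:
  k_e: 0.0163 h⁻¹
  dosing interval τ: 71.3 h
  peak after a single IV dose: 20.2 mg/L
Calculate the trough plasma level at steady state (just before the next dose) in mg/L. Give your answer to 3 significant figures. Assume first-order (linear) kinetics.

e^(−kτ) = e^(−0.01630 × 71.3) = 0.3128
Accumulation ratio R = 1 / (1 − e^(−kτ)) = 1 / (1 − 0.3128) = 1.455
Steady-state trough = C₀ × R × e^(−kτ) = 20.2 × 1.455 × 0.3128 = 9.194 mg/L

9.19 mg/L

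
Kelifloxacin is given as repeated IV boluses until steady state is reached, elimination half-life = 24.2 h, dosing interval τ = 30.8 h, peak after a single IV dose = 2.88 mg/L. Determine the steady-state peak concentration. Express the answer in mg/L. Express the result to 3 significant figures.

k = ln2 / t½ = 0.693147 / 24.2 = 0.02864 h⁻¹
e^(−kτ) = e^(−0.02864 × 30.8) = 0.4139
Accumulation ratio R = 1 / (1 − e^(−kτ)) = 1 / (1 − 0.4139) = 1.706
Steady-state peak = C₀ × R = 2.88 × 1.706 = 4.913 mg/L

4.91 mg/L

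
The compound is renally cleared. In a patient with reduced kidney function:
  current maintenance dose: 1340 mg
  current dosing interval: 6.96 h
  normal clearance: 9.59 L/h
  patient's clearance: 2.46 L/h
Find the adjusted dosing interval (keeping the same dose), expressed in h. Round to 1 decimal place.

27.1 h

To keep the same average steady-state level, dosing rate must scale with clearance.
CL ratio = 2.46 / 9.59 = 0.2565
New interval (same dose) = 6.96 / 0.2565 = 27.13 h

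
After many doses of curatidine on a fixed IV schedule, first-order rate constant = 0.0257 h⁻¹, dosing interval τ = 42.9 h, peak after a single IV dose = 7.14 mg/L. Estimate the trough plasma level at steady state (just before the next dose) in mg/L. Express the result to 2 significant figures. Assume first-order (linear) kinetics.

e^(−kτ) = e^(−0.02570 × 42.9) = 0.3320
Accumulation ratio R = 1 / (1 − e^(−kτ)) = 1 / (1 − 0.3320) = 1.497
Steady-state trough = C₀ × R × e^(−kτ) = 7.14 × 1.497 × 0.3320 = 3.549 mg/L

3.5 mg/L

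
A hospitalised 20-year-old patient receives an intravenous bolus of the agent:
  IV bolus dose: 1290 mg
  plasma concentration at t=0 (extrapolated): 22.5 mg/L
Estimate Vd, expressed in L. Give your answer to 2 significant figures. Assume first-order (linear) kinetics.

57 L

Vd = Dose / C₀ = 1290 / 22.5 = 57.33 L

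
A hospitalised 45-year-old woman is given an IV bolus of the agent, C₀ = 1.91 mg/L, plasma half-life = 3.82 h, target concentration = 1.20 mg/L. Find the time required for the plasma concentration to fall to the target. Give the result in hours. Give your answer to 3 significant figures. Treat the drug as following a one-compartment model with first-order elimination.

k = ln2 / t½ = 0.693147 / 3.82 = 0.1815 h⁻¹
t = ln(C₀ / C) / k = ln(1.910 / 1.20) / 0.1815
  = ln(1.592) / 0.1815 = 0.4650 / 0.1815 = 2.562 h

2.56 h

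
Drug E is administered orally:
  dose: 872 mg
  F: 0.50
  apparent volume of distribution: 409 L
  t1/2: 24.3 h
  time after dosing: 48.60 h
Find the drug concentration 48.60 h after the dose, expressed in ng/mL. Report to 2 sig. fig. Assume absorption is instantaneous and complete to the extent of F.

270 ng/mL

Amount reaching circulation = F × Dose = 0.50 × 872.0 = 436.0 mg
C₀ = F·Dose / Vd = 436.0 / 409 = 1.066 mg/L
k = ln2 / t½ = 0.693147 / 24.3 = 0.02852 h⁻¹
t / t½ = 48.60 / 24.3 = 2 half-lives
C = C₀ × (1/2)^2 = 1.066 × 0.2500 = 0.2665 mg/L
Convert: 0.2665 mg/L × 1000 = 266.5 ng/mL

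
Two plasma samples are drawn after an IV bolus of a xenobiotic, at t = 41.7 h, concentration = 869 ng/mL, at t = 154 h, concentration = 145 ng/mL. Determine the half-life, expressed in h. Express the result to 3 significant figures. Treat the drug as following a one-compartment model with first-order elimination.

43.5 h

k = ln(C₁/C₂) / (t₂ − t₁) = ln(869/145) / (154 − 41.7)
  = 1.791 / 112.3 = 0.01595 h⁻¹
t½ = ln2 / k = 0.693147 / 0.01595 = 43.46 h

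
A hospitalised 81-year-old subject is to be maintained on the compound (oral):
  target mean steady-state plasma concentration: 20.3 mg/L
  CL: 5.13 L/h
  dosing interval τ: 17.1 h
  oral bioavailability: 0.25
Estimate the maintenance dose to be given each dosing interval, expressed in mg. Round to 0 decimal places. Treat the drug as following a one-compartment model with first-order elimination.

At steady state, F × (Dose/τ) = Css × CL.
Dose = Css × CL × τ / F = 20.3 × 5.130 × 17.1 / 0.25 = 7123 mg

7123 mg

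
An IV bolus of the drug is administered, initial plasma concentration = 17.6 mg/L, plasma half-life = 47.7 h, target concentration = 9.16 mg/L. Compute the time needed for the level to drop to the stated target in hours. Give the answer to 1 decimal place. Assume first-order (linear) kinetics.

44.9 h

k = ln2 / t½ = 0.693147 / 47.7 = 0.01453 h⁻¹
t = ln(C₀ / C) / k = ln(17.60 / 9.16) / 0.01453
  = ln(1.921) / 0.01453 = 0.6528 / 0.01453 = 44.93 h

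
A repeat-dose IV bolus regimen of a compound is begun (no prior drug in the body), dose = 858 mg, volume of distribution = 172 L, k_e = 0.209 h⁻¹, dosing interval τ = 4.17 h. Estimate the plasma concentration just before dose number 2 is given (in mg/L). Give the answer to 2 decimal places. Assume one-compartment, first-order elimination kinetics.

2.09 mg/L

C₀ per dose = Dose / Vd = 858 / 172 = 4.988 mg/L
Fraction remaining after one interval: r = e^(−kτ) = e^(−0.2090 × 4.17) = 0.4183
Before dose 2, 1 dose has been given (aged 1τ).
C_trough = C₀ × r = 4.988 × 0.4183 = 2.086 mg/L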